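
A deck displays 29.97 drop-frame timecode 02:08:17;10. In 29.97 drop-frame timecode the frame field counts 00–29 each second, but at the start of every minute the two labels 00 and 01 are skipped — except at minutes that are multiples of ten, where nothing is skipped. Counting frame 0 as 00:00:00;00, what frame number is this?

As if non-drop at 30 labels/s: (2 × 3600 + 8 × 60 + 17) × 30 + 10 = 230920.
Minute boundaries passed: 128; those not divisible by 10: 128 − 12 = 116; dropped labels = 2 × 116 = 232.
Actual frame index = 230920 − 232 = 230688.

230688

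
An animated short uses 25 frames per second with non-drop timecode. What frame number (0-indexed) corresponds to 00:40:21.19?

60544

Total seconds to the label: (0 × 3600 + 40 × 60 + 21) = 2421.
Frame index = 2421 × 25 + 19 = 60544.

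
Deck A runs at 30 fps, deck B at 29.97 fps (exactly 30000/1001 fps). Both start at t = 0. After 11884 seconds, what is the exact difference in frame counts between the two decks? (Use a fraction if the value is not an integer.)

A emits 30 × 11884 = 356520 frames; B emits 30000/1001 × 11884 = 356520000/1001.
Difference = 356520/1001 frames (≈ 356.1638); B is behind A.

356520/1001 frames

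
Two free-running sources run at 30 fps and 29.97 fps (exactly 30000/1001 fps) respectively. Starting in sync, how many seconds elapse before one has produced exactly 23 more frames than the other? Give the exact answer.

23023/30 seconds

The gap grows by |30000/1001 − 30| = 30/1001 frames per second.
Time for a 23-frame gap: 23 ÷ (30/1001) = 23023/30 s.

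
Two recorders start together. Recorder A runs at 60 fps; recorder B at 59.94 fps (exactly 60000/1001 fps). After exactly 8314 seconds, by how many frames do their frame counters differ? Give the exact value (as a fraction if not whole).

498840/1001 frames

A emits 60 × 8314 = 498840 frames; B emits 60000/1001 × 8314 = 498840000/1001.
Difference = 498840/1001 frames (≈ 498.3417); B is behind A.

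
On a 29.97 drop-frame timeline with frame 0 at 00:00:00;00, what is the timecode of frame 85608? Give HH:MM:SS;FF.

00:47:36;14

Each 10-minute DF block holds 10 × 60 × 30 − 9 × 2 = 17982 frames. 85608 ÷ 17982 → 4 full blocks, remainder 13680.
Within the partial block the first minute is 1800 frames and each further minute 1798, so 7 further minute boundaries passed. Total skipped labels = 18 × 4 + 2 × 7 = 86.
Non-drop label index = 85608 + 86 = 85694; at 30 labels/s that is 00:47:36:14, i.e. DF 00:47:36;14.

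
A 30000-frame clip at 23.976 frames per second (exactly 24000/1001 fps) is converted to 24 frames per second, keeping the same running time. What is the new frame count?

Target frames = source frames × (target rate / source rate) = 30000 × (24)/(24000/1001) = 30000 × 1001/1000 = 30030.

30030 frames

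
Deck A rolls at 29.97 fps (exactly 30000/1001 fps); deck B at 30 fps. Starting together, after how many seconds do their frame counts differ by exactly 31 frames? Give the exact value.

31031/30 seconds

The gap grows by |30 − 30000/1001| = 30/1001 frames per second.
Time for a 31-frame gap: 31 ÷ (30/1001) = 31031/30 s.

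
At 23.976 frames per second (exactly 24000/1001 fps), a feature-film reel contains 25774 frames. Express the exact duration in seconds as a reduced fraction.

Running time = 25774 ÷ (24000/1001) = 25774 × 1001/24000 = 12899887/12000 s.

12899887/12000 seconds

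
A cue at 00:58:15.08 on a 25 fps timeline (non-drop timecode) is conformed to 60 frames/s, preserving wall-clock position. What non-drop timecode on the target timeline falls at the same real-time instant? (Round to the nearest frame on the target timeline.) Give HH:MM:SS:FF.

00:58:15:19

Source frame index: (0×3600 + 58×60 + 15) × 25 + 8 = 87383.
Real time: 87383 / (25) = 87383/25 s.
Target frame: (87383/25) × (60) = 1048596/5 ≈ 209719.200 → 209719.
At 60 labels/s: frame 209719 → 00:58:15:19.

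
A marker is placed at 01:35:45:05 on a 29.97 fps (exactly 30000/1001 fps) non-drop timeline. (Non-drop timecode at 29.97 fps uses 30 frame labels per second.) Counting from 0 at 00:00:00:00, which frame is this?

Total seconds to the label: (1 × 3600 + 35 × 60 + 45) = 5745.
Frame index = 5745 × 30 + 5 = 172355.

172355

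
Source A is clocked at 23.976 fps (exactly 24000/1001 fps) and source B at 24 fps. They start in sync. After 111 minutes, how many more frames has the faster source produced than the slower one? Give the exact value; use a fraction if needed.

111 min = 6660 s.
A emits 24000/1001 × 6660 = 159840000/1001 frames; B emits 24 × 6660 = 159840.
Difference = 159840/1001 frames (≈ 159.6803); B is ahead of A.

159840/1001 frames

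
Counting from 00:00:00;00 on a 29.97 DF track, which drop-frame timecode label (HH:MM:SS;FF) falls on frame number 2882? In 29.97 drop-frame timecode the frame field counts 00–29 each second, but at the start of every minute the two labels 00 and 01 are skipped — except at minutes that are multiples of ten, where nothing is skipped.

00:01:36;04

Ten DF minutes hold 17982 frames, so frame 2882 lies in block 0 (frames 0–17981) with 2882 frames into that block.
The block's first minute is 1800 frames and the rest 1798 each; 2882 frames reaches minute 1, so 0 × 18 + 1 × 2 = 2 labels have been skipped so far.
Adding those back, label number 2882 + 2 = 2884 at 30 labels/s is 96 s + 4 f = 0 h 1 min 36 s frame 4, i.e. 00:01:36;04.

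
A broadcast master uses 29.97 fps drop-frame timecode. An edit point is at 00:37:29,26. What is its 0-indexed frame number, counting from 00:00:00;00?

As if non-drop at 30 labels/s: (0 × 3600 + 37 × 60 + 29) × 30 + 26 = 67496.
Minute boundaries passed: 37; those not divisible by 10: 37 − 3 = 34; dropped labels = 2 × 34 = 68.
Actual frame index = 67496 − 68 = 67428.

67428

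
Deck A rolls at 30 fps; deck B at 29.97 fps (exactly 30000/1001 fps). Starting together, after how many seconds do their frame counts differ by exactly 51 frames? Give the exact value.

The gap grows by |30000/1001 − 30| = 30/1001 frames per second.
Time for a 51-frame gap: 51 ÷ (30/1001) = 1701.7 s.

1701.7 seconds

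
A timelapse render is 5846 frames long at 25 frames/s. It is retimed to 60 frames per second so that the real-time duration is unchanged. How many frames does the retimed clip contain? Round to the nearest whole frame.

14030 frames

Frames at target rate = 5846 × (60) / (25) = 70152/5 ≈ 14030.400.
Nearest whole frame: 14030.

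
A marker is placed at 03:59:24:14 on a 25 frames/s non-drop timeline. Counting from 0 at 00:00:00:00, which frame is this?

frame 359114

Total seconds to the label: (3 × 3600 + 59 × 60 + 24) = 14364.
Frame index = 14364 × 25 + 14 = 359114.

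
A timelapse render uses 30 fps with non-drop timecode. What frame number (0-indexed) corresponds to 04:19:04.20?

Total seconds to the label: (4 × 3600 + 19 × 60 + 4) = 15544.
Frame index = 15544 × 30 + 20 = 466340.

466340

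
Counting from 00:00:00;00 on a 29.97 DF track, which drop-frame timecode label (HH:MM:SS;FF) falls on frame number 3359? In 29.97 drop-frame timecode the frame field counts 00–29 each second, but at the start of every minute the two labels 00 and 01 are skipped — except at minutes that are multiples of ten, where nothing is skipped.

00:01:52;01

Ten DF minutes hold 17982 frames, so frame 3359 lies in block 0 (frames 0–17981) with 3359 frames into that block.
The block's first minute is 1800 frames and the rest 1798 each; 3359 frames reaches minute 1, so 0 × 18 + 1 × 2 = 2 labels have been skipped so far.
Adding those back, label number 3359 + 2 = 3361 at 30 labels/s is 112 s + 1 f = 0 h 1 min 52 s frame 1, i.e. 00:01:52;01.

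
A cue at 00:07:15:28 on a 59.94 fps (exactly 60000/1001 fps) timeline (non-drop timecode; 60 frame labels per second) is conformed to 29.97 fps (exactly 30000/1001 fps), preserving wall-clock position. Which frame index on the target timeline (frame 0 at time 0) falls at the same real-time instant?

Source frame index: (0×3600 + 7×60 + 15) × 60 + 28 = 26128.
Real time: 26128 / (60000/1001) = 1634633/3750 s.
Target frame: (1634633/3750) × (30000/1001) = 13064.

frame 13064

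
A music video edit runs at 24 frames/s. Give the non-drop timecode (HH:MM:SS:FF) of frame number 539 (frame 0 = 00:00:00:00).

00:00:22:11

539 ÷ 24 = 22 full seconds, remainder 11 frames.
22 s = 0 h 0 min 22 s.
Timecode: 00:00:22:11.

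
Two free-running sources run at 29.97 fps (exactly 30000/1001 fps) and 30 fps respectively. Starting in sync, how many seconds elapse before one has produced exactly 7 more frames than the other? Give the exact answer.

The gap grows by |30 − 30000/1001| = 30/1001 frames per second.
Time for a 7-frame gap: 7 ÷ (30/1001) = 7007/30 s.

7007/30 seconds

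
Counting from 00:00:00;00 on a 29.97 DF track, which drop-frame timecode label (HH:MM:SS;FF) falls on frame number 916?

00:00:30;16

Ten DF minutes hold 17982 frames, so frame 916 lies in block 0 (frames 0–17981) with 916 frames into that block.
The block's first minute is 1800 frames and the rest 1798 each; 916 frames reaches minute 0, so 0 × 18 + 0 × 2 = 0 labels have been skipped so far.
Adding those back, label number 916 + 0 = 916 at 30 labels/s is 30 s + 16 f = 0 h 0 min 30 s frame 16, i.e. 00:00:30;16.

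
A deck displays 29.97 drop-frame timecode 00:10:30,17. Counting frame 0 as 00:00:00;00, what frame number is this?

As if non-drop at 30 labels/s: (0 × 3600 + 10 × 60 + 30) × 30 + 17 = 18917.
Minute boundaries passed: 10; those not divisible by 10: 10 − 1 = 9; dropped labels = 2 × 9 = 18.
Actual frame index = 18917 − 18 = 18899.

18899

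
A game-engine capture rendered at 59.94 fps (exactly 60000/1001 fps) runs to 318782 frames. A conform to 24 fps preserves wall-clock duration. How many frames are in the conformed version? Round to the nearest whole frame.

127640 frames

Frames at target rate = 318782 × (24) / (60000/1001) = 159550391/1250 ≈ 127640.313.
Nearest whole frame: 127640.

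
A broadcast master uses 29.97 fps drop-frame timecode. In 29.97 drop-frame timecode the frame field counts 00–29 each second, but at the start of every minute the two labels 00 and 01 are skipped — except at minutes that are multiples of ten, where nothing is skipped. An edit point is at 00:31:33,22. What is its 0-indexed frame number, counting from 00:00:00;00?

As if non-drop at 30 labels/s: (0 × 3600 + 31 × 60 + 33) × 30 + 22 = 56812.
Minute boundaries passed: 31; those not divisible by 10: 31 − 3 = 28; dropped labels = 2 × 28 = 56.
Actual frame index = 56812 − 56 = 56756.

56756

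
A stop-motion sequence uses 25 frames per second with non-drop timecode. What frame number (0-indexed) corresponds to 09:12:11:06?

frame 828281

Total seconds to the label: (9 × 3600 + 12 × 60 + 11) = 33131.
Frame index = 33131 × 25 + 6 = 828281.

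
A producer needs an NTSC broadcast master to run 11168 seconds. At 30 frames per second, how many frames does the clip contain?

Frames = 11168 × 30 = 335040.

335040 frames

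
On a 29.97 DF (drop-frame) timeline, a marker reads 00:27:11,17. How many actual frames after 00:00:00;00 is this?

48897

As if non-drop at 30 labels/s: (0 × 3600 + 27 × 60 + 11) × 30 + 17 = 48947.
Minute boundaries passed: 27; those not divisible by 10: 27 − 2 = 25; dropped labels = 2 × 25 = 50.
Actual frame index = 48947 − 50 = 48897.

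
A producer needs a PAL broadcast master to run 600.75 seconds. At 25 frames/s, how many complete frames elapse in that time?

Frames = 600.75 × 25 = 60075/4 ≈ 15018.7500.
Complete frames: 15018.

15018 frames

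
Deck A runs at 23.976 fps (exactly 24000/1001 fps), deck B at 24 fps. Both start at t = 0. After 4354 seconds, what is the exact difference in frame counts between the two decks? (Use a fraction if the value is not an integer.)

14928/143 frames

A emits 24000/1001 × 4354 = 14928000/143 frames; B emits 24 × 4354 = 104496.
Difference = 14928/143 frames (≈ 104.3916); B is ahead of A.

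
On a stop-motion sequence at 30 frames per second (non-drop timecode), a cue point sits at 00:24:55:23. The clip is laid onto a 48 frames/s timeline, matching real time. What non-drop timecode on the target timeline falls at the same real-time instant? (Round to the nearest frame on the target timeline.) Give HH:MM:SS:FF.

Source frame index: (0×3600 + 24×60 + 55) × 30 + 23 = 44873.
Real time: 44873 / (30) = 44873/30 s.
Target frame: (44873/30) × (48) = 358984/5 ≈ 71796.800 → 71797.
At 48 labels/s: frame 71797 → 00:24:55:37.

00:24:55:37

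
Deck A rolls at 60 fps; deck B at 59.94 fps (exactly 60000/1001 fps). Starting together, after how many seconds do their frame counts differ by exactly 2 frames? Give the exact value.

The gap grows by |60000/1001 − 60| = 60/1001 frames per second.
Time for a 2-frame gap: 2 ÷ (60/1001) = 1001/30 s.

1001/30 seconds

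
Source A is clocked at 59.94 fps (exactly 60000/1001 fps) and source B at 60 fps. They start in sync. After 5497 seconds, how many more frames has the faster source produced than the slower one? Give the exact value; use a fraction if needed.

329820/1001 frames

A emits 60000/1001 × 5497 = 329820000/1001 frames; B emits 60 × 5497 = 329820.
Difference = 329820/1001 frames (≈ 329.4905); B is ahead of A.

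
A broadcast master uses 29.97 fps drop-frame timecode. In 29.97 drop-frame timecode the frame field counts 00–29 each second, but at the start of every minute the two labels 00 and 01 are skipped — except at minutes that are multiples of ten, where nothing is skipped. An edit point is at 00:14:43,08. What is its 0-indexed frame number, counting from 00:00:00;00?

26472

Complete 10-minute blocks: 1, each 17982 frames → 17982.
Remaining 4 whole minutes in the current block: 1800 + 3 × 1798 = 7194 frames.
Within the current minute: 43 × 30 + 8 − 2 = 1296 (labels ;00/;01 skipped at this minute). Total = 17982 + 7194 + 1296 = 26472.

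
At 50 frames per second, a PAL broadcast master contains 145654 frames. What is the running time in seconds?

2913.08 seconds

Running time = 145654 / (50) = 2913.08 s.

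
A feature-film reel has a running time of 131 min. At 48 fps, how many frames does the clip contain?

377280 frames

131 min = 7860 s.
Frames = 7860 × 48 = 377280.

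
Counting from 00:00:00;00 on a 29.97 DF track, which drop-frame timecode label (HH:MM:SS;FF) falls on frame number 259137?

Ten DF minutes hold 17982 frames, so frame 259137 lies in block 14 (frames 251748–269729) with 7389 frames into that block.
The block's first minute is 1800 frames and the rest 1798 each; 7389 frames reaches minute 4, so 14 × 18 + 4 × 2 = 260 labels have been skipped so far.
Adding those back, label number 259137 + 260 = 259397 at 30 labels/s is 8646 s + 17 f = 2 h 24 min 6 s frame 17, i.e. 02:24:06;17.

02:24:06;17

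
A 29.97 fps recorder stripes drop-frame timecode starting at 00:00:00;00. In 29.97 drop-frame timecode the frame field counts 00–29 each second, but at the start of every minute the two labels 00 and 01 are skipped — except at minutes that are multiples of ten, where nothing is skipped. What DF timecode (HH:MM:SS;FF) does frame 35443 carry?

Each 10-minute DF block holds 10 × 60 × 30 − 9 × 2 = 17982 frames. 35443 ÷ 17982 → 1 full block, remainder 17461.
Within the partial block the first minute is 1800 frames and each further minute 1798, so 9 further minute boundaries passed. Total skipped labels = 18 × 1 + 2 × 9 = 36.
Non-drop label index = 35443 + 36 = 35479; at 30 labels/s that is 00:19:42:19, i.e. DF 00:19:42;19.

00:19:42;19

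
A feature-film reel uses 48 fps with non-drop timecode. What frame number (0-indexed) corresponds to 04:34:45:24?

791304

Total seconds to the label: (4 × 3600 + 34 × 60 + 45) = 16485.
Frame index = 16485 × 48 + 24 = 791304.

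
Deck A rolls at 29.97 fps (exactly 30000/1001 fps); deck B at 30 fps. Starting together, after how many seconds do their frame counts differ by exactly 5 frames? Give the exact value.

1001/6 seconds

The gap grows by |30 − 30000/1001| = 30/1001 frames per second.
Time for a 5-frame gap: 5 ÷ (30/1001) = 1001/6 s.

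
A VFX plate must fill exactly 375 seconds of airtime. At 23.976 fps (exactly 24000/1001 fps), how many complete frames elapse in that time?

8991 frames

Frames = 375 × 24000/1001 = 9000000/1001 ≈ 8991.0090.
Complete frames: 8991.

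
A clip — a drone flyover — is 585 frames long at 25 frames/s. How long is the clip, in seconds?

Running time = 585 / (25) = 23.4 s.

23.4 seconds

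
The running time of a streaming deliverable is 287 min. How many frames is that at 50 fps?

861000 frames

287 min = 17220 s.
Frames = 17220 × 50 = 861000.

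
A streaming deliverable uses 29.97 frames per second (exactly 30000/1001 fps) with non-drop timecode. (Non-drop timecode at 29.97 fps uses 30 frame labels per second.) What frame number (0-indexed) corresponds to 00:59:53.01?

107791

Total seconds to the label: (0 × 3600 + 59 × 60 + 53) = 3593.
Frame index = 3593 × 30 + 1 = 107791.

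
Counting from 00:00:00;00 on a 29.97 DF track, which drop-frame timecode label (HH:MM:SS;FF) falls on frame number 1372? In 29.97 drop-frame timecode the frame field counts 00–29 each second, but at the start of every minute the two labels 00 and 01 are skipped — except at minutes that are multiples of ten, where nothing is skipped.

Ten DF minutes hold 17982 frames, so frame 1372 lies in block 0 (frames 0–17981) with 1372 frames into that block.
The block's first minute is 1800 frames and the rest 1798 each; 1372 frames reaches minute 0, so 0 × 18 + 0 × 2 = 0 labels have been skipped so far.
Adding those back, label number 1372 + 0 = 1372 at 30 labels/s is 45 s + 22 f = 0 h 0 min 45 s frame 22, i.e. 00:00:45;22.

00:00:45;22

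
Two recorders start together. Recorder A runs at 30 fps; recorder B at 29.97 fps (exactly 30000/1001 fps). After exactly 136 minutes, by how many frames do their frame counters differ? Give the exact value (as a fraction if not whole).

136 min = 8160 s.
A emits 30 × 8160 = 244800 frames; B emits 30000/1001 × 8160 = 244800000/1001.
Difference = 244800/1001 frames (≈ 244.5554); B is behind A.

244800/1001 frames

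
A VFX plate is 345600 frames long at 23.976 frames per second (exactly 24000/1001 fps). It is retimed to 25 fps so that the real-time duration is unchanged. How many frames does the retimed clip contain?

360360 frames

Target frames = source frames × (target rate / source rate) = 345600 × (25)/(24000/1001) = 345600 × 1001/960 = 360360.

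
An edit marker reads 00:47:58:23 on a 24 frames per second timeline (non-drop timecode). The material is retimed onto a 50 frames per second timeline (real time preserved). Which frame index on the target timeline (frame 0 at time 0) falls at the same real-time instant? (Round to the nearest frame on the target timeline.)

frame 143948

Source frame index: (0×3600 + 47×60 + 58) × 24 + 23 = 69095.
Real time: 69095 / (24) = 69095/24 s.
Target frame: (69095/24) × (50) = 1727375/12 ≈ 143947.917 → 143948.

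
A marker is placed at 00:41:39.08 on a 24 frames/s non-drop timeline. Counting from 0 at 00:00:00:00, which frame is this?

frame 59984

Total seconds to the label: (0 × 3600 + 41 × 60 + 39) = 2499.
Frame index = 2499 × 24 + 8 = 59984.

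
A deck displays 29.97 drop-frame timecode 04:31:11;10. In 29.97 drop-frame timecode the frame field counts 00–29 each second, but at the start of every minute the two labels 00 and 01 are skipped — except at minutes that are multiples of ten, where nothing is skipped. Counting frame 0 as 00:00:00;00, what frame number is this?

Complete 10-minute blocks: 27, each 17982 frames → 485514.
Remaining 1 whole minute in the current block: 1800 + 0 × 1798 = 1800 frames.
Within the current minute: 11 × 30 + 10 − 2 = 338 (labels ;00/;01 skipped at this minute). Total = 485514 + 1800 + 338 = 487652.

487652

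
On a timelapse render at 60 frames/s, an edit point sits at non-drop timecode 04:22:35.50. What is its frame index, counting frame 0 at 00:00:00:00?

Total seconds to the label: (4 × 3600 + 22 × 60 + 35) = 15755.
Frame index = 15755 × 60 + 50 = 945350.

945350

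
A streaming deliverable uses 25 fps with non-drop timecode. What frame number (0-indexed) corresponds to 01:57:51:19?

frame 176794

Total seconds to the label: (1 × 3600 + 57 × 60 + 51) = 7071.
Frame index = 7071 × 25 + 19 = 176794.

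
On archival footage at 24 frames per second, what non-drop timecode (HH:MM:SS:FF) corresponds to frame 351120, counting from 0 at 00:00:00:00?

351120 ÷ 24 = 14630 full seconds, remainder 0 frames.
14630 s = 4 h 3 min 50 s.
Timecode: 04:03:50:00.

04:03:50:00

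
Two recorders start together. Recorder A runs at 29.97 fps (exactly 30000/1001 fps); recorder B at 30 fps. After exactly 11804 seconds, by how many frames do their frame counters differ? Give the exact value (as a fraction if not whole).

A emits 30000/1001 × 11804 = 27240000/77 frames; B emits 30 × 11804 = 354120.
Difference = 27240/77 frames (≈ 353.7662); B is ahead of A.

27240/77 frames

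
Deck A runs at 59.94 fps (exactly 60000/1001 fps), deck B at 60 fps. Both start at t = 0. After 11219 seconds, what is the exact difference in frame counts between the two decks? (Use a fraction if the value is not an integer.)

51780/77 frames

A emits 60000/1001 × 11219 = 51780000/77 frames; B emits 60 × 11219 = 673140.
Difference = 51780/77 frames (≈ 672.4675); B is ahead of A.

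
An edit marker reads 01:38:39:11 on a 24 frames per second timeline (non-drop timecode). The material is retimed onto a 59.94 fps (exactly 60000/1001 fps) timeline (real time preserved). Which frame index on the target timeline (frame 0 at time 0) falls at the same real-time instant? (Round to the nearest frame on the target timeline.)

Source frame index: (1×3600 + 38×60 + 39) × 24 + 11 = 142067.
Real time: 142067 / (24) = 142067/24 s.
Target frame: (142067/24) × (60000/1001) = 355167500/1001 ≈ 354812.687 → 354813.

frame 354813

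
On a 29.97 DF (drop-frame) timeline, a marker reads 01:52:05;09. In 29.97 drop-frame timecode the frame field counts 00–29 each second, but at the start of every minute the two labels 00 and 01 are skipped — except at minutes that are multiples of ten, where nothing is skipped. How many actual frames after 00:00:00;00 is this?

As if non-drop at 30 labels/s: (1 × 3600 + 52 × 60 + 5) × 30 + 9 = 201759.
Minute boundaries passed: 112; those not divisible by 10: 112 − 11 = 101; dropped labels = 2 × 101 = 202.
Actual frame index = 201759 − 202 = 201557.

201557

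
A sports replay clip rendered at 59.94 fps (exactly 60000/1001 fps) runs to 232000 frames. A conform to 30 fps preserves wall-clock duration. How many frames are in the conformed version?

Target frames = source frames × (target rate / source rate) = 232000 × (30)/(60000/1001) = 232000 × 1001/2000 = 116116.

116116 frames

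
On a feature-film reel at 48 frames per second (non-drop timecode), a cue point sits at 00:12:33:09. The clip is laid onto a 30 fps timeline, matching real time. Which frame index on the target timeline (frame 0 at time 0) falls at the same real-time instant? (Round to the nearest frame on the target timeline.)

Source frame index: (0×3600 + 12×60 + 33) × 48 + 9 = 36153.
Real time: 36153 / (48) = 12051/16 s.
Target frame: (12051/16) × (30) = 180765/8 ≈ 22595.625 → 22596.

frame 22596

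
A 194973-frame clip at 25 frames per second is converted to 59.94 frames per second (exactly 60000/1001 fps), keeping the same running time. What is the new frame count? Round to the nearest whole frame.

467468 frames

Frames at target rate = 194973 × (60000/1001) / (25) = 467935200/1001 ≈ 467467.732.
Nearest whole frame: 467468.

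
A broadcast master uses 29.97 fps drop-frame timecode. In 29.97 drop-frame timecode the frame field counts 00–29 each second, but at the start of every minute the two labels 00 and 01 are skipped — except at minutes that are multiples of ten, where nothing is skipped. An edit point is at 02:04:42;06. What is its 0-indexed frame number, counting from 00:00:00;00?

224242

Complete 10-minute blocks: 12, each 17982 frames → 215784.
Remaining 4 whole minutes in the current block: 1800 + 3 × 1798 = 7194 frames.
Within the current minute: 42 × 30 + 6 − 2 = 1264 (labels ;00/;01 skipped at this minute). Total = 215784 + 7194 + 1264 = 224242.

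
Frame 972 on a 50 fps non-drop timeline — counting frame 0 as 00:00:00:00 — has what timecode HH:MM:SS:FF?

00:00:19:22

972 ÷ 50 = 19 full seconds, remainder 22 frames.
19 s = 0 h 0 min 19 s.
Timecode: 00:00:19:22.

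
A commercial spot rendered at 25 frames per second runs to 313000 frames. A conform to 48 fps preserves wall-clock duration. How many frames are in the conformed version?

600960 frames

Target frames = source frames × (target rate / source rate) = 313000 × (48)/(25) = 313000 × 48/25 = 600960.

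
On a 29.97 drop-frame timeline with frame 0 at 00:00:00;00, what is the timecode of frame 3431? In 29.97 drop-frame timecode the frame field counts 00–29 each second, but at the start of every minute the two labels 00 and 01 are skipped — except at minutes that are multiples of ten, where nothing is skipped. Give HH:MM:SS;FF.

Each 10-minute DF block holds 10 × 60 × 30 − 9 × 2 = 17982 frames. 3431 ÷ 17982 → 0 full blocks, remainder 3431.
Within the partial block the first minute is 1800 frames and each further minute 1798, so 1 further minute boundary passed. Total skipped labels = 18 × 0 + 2 × 1 = 2.
Non-drop label index = 3431 + 2 = 3433; at 30 labels/s that is 00:01:54:13, i.e. DF 00:01:54;13.

00:01:54;13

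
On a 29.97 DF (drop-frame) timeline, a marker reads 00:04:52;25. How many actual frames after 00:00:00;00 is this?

As if non-drop at 30 labels/s: (0 × 3600 + 4 × 60 + 52) × 30 + 25 = 8785.
Minute boundaries passed: 4; those not divisible by 10: 4 − 0 = 4; dropped labels = 2 × 4 = 8.
Actual frame index = 8785 − 8 = 8777.

8777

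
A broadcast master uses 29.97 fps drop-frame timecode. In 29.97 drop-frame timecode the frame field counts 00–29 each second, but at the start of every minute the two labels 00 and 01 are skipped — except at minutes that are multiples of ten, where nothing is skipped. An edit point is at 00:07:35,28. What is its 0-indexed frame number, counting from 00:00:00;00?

13664

As if non-drop at 30 labels/s: (0 × 3600 + 7 × 60 + 35) × 30 + 28 = 13678.
Minute boundaries passed: 7; those not divisible by 10: 7 − 0 = 7; dropped labels = 2 × 7 = 14.
Actual frame index = 13678 − 14 = 13664.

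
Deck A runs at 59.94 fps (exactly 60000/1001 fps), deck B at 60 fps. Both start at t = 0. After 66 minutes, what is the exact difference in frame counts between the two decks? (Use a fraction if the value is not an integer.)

66 min = 3960 s.
A emits 60000/1001 × 3960 = 21600000/91 frames; B emits 60 × 3960 = 237600.
Difference = 21600/91 frames (≈ 237.3626); B is ahead of A.

21600/91 frames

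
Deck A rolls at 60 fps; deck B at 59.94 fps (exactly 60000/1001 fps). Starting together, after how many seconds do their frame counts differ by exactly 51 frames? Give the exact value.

850.85 seconds

The gap grows by |60000/1001 − 60| = 60/1001 frames per second.
Time for a 51-frame gap: 51 ÷ (60/1001) = 850.85 s.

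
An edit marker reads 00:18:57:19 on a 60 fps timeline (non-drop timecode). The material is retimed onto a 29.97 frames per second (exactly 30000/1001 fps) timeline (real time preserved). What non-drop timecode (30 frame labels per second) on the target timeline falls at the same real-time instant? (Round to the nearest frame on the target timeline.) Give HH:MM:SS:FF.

Source frame index: (0×3600 + 18×60 + 57) × 60 + 19 = 68239.
Real time: 68239 / (60) = 68239/60 s.
Target frame: (68239/60) × (30000/1001) = 34119500/1001 ≈ 34085.415 → 34085.
At 30 labels/s: frame 34085 → 00:18:56:05.

00:18:56:05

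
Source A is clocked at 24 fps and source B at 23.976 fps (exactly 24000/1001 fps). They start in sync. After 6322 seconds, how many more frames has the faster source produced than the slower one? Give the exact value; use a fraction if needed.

151728/1001 frames

A emits 24 × 6322 = 151728 frames; B emits 24000/1001 × 6322 = 151728000/1001.
Difference = 151728/1001 frames (≈ 151.5764); B is behind A.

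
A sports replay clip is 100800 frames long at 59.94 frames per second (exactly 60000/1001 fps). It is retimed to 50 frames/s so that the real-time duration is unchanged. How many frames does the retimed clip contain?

Target frames = source frames × (target rate / source rate) = 100800 × (50)/(60000/1001) = 100800 × 1001/1200 = 84084.

84084 frames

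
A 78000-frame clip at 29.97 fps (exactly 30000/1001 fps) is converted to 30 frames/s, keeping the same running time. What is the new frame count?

Target frames = source frames × (target rate / source rate) = 78000 × (30)/(30000/1001) = 78000 × 1001/1000 = 78078.

78078 frames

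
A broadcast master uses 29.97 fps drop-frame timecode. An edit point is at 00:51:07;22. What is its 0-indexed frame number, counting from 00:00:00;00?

As if non-drop at 30 labels/s: (0 × 3600 + 51 × 60 + 7) × 30 + 22 = 92032.
Minute boundaries passed: 51; those not divisible by 10: 51 − 5 = 46; dropped labels = 2 × 46 = 92.
Actual frame index = 92032 − 92 = 91940.

91940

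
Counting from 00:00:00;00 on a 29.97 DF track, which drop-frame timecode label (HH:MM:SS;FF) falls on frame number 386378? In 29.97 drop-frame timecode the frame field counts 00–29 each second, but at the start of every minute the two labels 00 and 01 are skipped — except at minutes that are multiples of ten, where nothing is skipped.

03:34:52;04

Ten DF minutes hold 17982 frames, so frame 386378 lies in block 21 (frames 377622–395603) with 8756 frames into that block.
The block's first minute is 1800 frames and the rest 1798 each; 8756 frames reaches minute 4, so 21 × 18 + 4 × 2 = 386 labels have been skipped so far.
Adding those back, label number 386378 + 386 = 386764 at 30 labels/s is 12892 s + 4 f = 3 h 34 min 52 s frame 4, i.e. 03:34:52;04.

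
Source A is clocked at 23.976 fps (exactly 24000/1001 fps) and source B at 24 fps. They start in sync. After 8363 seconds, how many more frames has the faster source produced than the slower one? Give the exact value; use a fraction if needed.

200712/1001 frames

A emits 24000/1001 × 8363 = 200712000/1001 frames; B emits 24 × 8363 = 200712.
Difference = 200712/1001 frames (≈ 200.5115); B is ahead of A.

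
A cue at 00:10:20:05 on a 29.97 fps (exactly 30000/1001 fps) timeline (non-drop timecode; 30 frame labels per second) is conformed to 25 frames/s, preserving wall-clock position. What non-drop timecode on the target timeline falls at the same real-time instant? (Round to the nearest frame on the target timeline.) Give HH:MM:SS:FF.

Source frame index: (0×3600 + 10×60 + 20) × 30 + 5 = 18605.
Real time: 18605 / (30000/1001) = 3724721/6000 s.
Target frame: (3724721/6000) × (25) = 3724721/240 ≈ 15519.671 → 15520.
At 25 labels/s: frame 15520 → 00:10:20:20.

00:10:20:20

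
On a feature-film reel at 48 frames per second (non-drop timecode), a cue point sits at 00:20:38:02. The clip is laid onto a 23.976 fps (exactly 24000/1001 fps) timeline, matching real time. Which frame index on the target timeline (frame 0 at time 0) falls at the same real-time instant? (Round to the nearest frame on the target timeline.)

Source frame index: (0×3600 + 20×60 + 38) × 48 + 2 = 59426.
Real time: 59426 / (48) = 29713/24 s.
Target frame: (29713/24) × (24000/1001) = 29713000/1001 ≈ 29683.317 → 29683.

frame 29683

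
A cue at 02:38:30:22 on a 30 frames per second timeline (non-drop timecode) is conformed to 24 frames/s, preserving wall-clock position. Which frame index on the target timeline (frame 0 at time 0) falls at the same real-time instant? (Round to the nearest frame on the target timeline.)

frame 228258

Source frame index: (2×3600 + 38×60 + 30) × 30 + 22 = 285322.
Real time: 285322 / (30) = 142661/15 s.
Target frame: (142661/15) × (24) = 1141288/5 ≈ 228257.600 → 228258.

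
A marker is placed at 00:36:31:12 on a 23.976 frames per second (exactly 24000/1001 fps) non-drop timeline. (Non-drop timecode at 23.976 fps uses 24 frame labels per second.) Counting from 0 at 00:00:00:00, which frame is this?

Total seconds to the label: (0 × 3600 + 36 × 60 + 31) = 2191.
Frame index = 2191 × 24 + 12 = 52596.

frame 52596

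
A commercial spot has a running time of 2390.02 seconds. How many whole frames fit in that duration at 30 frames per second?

71700 frames

Frames = 2390.02 × 30 = 358503/5 ≈ 71700.6000.
Complete frames: 71700.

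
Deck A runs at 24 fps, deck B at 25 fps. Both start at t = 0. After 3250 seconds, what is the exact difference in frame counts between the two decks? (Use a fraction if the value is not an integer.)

3250 frames

A emits 24 × 3250 = 78000 frames; B emits 25 × 3250 = 81250.
Difference = 3250 frames; B is ahead of A.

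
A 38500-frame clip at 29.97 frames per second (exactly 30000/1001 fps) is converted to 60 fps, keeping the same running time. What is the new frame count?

77077 frames

Target frames = source frames × (target rate / source rate) = 38500 × (60)/(30000/1001) = 38500 × 1001/500 = 77077.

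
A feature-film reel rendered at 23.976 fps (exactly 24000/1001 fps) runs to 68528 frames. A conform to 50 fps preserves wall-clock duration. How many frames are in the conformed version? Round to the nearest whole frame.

Frames at target rate = 68528 × (50) / (24000/1001) = 4287283/30 ≈ 142909.433.
Nearest whole frame: 142909.

142909 frames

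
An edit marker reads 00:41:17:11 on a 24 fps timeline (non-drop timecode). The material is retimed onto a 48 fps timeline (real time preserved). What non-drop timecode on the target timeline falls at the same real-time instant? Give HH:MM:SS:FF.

00:41:17:22

Source frame index: (0×3600 + 41×60 + 17) × 24 + 11 = 59459.
Real time: 59459 / (24) = 59459/24 s.
Target frame: (59459/24) × (48) = 118918.
At 48 labels/s: frame 118918 → 00:41:17:22.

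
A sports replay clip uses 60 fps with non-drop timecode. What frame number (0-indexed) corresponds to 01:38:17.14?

353834

Total seconds to the label: (1 × 3600 + 38 × 60 + 17) = 5897.
Frame index = 5897 × 60 + 14 = 353834.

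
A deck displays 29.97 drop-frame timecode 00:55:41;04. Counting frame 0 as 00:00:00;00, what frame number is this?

As if non-drop at 30 labels/s: (0 × 3600 + 55 × 60 + 41) × 30 + 4 = 100234.
Minute boundaries passed: 55; those not divisible by 10: 55 − 5 = 50; dropped labels = 2 × 50 = 100.
Actual frame index = 100234 − 100 = 100134.

100134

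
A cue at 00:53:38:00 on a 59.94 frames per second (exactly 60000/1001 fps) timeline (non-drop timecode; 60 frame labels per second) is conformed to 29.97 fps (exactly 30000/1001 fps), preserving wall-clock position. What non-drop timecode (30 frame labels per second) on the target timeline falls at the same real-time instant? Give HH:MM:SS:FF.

00:53:38:00

Source frame index: (0×3600 + 53×60 + 38) × 60 + 0 = 193080.
Real time: 193080 / (60000/1001) = 1610609/500 s.
Target frame: (1610609/500) × (30000/1001) = 96540.
At 30 labels/s: frame 96540 → 00:53:38:00.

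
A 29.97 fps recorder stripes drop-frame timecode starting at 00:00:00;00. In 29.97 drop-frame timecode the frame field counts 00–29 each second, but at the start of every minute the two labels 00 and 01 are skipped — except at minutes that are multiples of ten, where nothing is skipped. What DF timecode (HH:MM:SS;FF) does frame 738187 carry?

Ten DF minutes hold 17982 frames, so frame 738187 lies in block 41 (frames 737262–755243) with 925 frames into that block.
The block's first minute is 1800 frames and the rest 1798 each; 925 frames reaches minute 0, so 41 × 18 + 0 × 2 = 738 labels have been skipped so far.
Adding those back, label number 738187 + 738 = 738925 at 30 labels/s is 24630 s + 25 f = 6 h 50 min 30 s frame 25, i.e. 06:50:30;25.

06:50:30;25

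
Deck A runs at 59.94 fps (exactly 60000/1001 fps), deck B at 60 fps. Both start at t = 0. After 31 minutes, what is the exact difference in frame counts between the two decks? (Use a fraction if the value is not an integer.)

31 min = 1860 s.
A emits 60000/1001 × 1860 = 111600000/1001 frames; B emits 60 × 1860 = 111600.
Difference = 111600/1001 frames (≈ 111.4885); B is ahead of A.

111600/1001 frames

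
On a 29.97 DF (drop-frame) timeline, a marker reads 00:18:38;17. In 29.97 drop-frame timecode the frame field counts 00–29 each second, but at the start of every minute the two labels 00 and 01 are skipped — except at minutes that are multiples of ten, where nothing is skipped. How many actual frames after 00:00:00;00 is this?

33523

Complete 10-minute blocks: 1, each 17982 frames → 17982.
Remaining 8 whole minutes in the current block: 1800 + 7 × 1798 = 14386 frames.
Within the current minute: 38 × 30 + 17 − 2 = 1155 (labels ;00/;01 skipped at this minute). Total = 17982 + 14386 + 1155 = 33523.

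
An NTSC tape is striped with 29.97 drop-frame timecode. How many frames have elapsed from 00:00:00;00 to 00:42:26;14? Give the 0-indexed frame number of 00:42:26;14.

Complete 10-minute blocks: 4, each 17982 frames → 71928.
Remaining 2 whole minutes in the current block: 1800 + 1 × 1798 = 3598 frames.
Within the current minute: 26 × 30 + 14 − 2 = 792 (labels ;00/;01 skipped at this minute). Total = 71928 + 3598 + 792 = 76318.

76318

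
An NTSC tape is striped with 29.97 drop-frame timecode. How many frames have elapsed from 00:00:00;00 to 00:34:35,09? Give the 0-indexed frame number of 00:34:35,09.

62197

Complete 10-minute blocks: 3, each 17982 frames → 53946.
Remaining 4 whole minutes in the current block: 1800 + 3 × 1798 = 7194 frames.
Within the current minute: 35 × 30 + 9 − 2 = 1057 (labels ;00/;01 skipped at this minute). Total = 53946 + 7194 + 1057 = 62197.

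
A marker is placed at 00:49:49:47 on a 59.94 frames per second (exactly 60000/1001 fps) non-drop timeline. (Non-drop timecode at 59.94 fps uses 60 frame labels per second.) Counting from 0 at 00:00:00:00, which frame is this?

Total seconds to the label: (0 × 3600 + 49 × 60 + 49) = 2989.
Frame index = 2989 × 60 + 47 = 179387.

179387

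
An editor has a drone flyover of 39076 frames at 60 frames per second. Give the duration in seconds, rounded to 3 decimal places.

Running time = 39076 × 1/60 = 9769/15 s ≈ 651.267 s.

651.267 seconds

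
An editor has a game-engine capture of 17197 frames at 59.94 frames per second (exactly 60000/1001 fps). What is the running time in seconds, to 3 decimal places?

Running time = 17197 × 1001/60000 = 17214197/60000 s ≈ 286.903 s.

286.903 seconds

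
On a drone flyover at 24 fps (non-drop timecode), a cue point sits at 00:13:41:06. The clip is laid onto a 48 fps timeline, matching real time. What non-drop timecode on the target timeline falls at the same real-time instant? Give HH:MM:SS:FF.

Source frame index: (0×3600 + 13×60 + 41) × 24 + 6 = 19710.
Real time: 19710 / (24) = 3285/4 s.
Target frame: (3285/4) × (48) = 39420.
At 48 labels/s: frame 39420 → 00:13:41:12.

00:13:41:12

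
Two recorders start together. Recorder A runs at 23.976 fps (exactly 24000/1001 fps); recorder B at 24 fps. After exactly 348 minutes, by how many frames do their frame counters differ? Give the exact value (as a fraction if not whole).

501120/1001 frames

348 min = 20880 s.
A emits 24000/1001 × 20880 = 501120000/1001 frames; B emits 24 × 20880 = 501120.
Difference = 501120/1001 frames (≈ 500.6194); B is ahead of A.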